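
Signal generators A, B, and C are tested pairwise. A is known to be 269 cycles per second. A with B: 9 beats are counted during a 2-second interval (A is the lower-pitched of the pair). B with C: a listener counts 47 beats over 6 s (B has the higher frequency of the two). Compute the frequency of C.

265.6667 Hz

A–B: Beat frequency = 9/2 = 4.5 Hz.
B is above A, so f_B = 269 + 4.5 = 273.5 Hz.
B–C: Beat frequency = 47/6 = 7.8333 Hz.
C is below B, so f_C = 273.5 − 7.8333 = 265.6667 Hz.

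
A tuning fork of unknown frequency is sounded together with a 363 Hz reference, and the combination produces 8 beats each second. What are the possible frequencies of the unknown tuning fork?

355 Hz or 371 Hz

|f − 363| = 8, so f = 363 ± 8.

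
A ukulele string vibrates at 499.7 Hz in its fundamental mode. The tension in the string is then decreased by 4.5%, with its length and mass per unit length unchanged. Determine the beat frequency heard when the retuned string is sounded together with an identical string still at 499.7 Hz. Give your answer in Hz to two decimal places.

For a string, f ∝ √T, so the new frequency is 499.7·√0.955 = 488.3273 Hz.
f_beat = |488.3273 − 499.7| = 11.37 Hz.

11.37 Hz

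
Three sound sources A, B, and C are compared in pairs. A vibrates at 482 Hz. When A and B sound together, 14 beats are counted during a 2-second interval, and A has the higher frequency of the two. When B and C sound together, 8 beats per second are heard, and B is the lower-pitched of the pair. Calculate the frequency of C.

A–B: Beat frequency = 14/2 = 7 Hz.
B is below A, so f_B = 482 − 7 = 475 Hz.
C is above B, so f_C = 475 + 8 = 483 Hz.

483 Hz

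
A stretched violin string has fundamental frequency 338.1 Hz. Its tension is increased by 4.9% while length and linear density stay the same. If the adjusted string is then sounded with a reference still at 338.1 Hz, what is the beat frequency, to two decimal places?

8.18 Hz

For a string, f ∝ √T, so the new frequency is 338.1·√1.049 = 346.2844 Hz.
f_beat = |346.2844 − 338.1| = 8.18 Hz.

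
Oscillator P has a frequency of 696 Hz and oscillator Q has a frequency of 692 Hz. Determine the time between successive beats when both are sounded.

0.250 s

f_beat = |696 − 692| = 4 Hz.
Beat period T = 1 / f_beat = 1 / 4 s.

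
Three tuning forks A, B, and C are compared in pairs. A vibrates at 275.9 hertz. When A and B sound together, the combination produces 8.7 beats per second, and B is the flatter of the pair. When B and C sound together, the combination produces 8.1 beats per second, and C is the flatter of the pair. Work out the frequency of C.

259.1 Hz

B is below A, so f_B = 275.9 − 8.7 = 267.2 Hz.
C is below B, so f_C = 267.2 − 8.1 = 259.1 Hz.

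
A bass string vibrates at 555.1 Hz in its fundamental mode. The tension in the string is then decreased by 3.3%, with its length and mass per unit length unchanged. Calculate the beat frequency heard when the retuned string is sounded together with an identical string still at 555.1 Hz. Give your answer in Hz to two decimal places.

9.24 Hz

For a string, f ∝ √T, so the new frequency is 555.1·√0.967 = 545.8640 Hz.
f_beat = |545.8640 − 555.1| = 9.24 Hz.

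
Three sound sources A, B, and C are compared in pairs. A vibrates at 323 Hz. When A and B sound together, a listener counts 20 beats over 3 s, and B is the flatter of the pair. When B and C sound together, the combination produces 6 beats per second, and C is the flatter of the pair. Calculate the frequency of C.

310.3333 Hz

A–B: Beat frequency = 20/3 = 6.6667 Hz.
B is below A, so f_B = 323 − 6.6667 = 316.3333 Hz.
C is below B, so f_C = 316.3333 − 6 = 310.3333 Hz.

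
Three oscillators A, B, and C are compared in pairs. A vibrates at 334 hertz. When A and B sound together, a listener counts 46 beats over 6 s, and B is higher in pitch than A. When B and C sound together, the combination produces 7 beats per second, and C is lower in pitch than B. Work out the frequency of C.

334.6667 Hz

A–B: Beat frequency = 46/6 = 7.6667 Hz.
B is above A, so f_B = 334 + 7.6667 = 341.6667 Hz.
C is below B, so f_C = 341.6667 − 7 = 334.6667 Hz.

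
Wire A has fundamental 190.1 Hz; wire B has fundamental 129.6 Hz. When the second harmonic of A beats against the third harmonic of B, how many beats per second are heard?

8.6 Hz

Second harmonic of the first: 2·190.1 = 380.2 Hz.
Third harmonic of the second: 3·129.6 = 388.8 Hz.
f_beat = |380.2 − 388.8| = 8.6 Hz.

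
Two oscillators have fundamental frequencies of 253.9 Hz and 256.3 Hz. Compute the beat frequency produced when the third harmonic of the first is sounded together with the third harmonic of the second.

Third harmonic of the first: 3·253.9 = 761.7 Hz.
Third harmonic of the second: 3·256.3 = 768.9 Hz.
f_beat = |761.7 − 768.9| = 7.2 Hz.

7.2 Hz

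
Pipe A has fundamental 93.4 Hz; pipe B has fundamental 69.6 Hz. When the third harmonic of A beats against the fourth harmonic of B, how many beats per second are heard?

Third harmonic of the first: 3·93.4 = 280.2 Hz.
Fourth harmonic of the second: 4·69.6 = 278.4 Hz.
f_beat = |280.2 − 278.4| = 1.8 Hz.

1.8 Hz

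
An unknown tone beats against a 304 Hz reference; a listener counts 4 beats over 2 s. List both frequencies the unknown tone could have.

Beat frequency = 4/2 = 2 Hz.
|f − 304| = 2, so f = 304 ± 2.

302 Hz or 306 Hz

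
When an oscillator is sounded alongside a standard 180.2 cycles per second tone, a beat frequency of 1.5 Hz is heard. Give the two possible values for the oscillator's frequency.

178.7 Hz or 181.7 Hz

|f − 180.2| = 1.5, so f = 180.2 ± 1.5.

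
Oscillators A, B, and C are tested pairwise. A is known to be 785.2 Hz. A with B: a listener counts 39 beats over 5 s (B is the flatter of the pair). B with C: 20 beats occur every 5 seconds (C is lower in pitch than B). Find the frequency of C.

773.4 Hz

A–B: Beat frequency = 39/5 = 7.8 Hz.
B is below A, so f_B = 785.2 − 7.8 = 777.4 Hz.
B–C: Beat frequency = 20/5 = 4 Hz.
C is below B, so f_C = 777.4 − 4 = 773.4 Hz.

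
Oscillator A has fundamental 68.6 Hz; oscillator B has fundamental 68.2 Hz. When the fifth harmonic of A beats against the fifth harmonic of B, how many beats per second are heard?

2.0 Hz

Fifth harmonic of the first: 5·68.6 = 343.0 Hz.
Fifth harmonic of the second: 5·68.2 = 341.0 Hz.
f_beat = |343.0 − 341.0| = 2.0 Hz.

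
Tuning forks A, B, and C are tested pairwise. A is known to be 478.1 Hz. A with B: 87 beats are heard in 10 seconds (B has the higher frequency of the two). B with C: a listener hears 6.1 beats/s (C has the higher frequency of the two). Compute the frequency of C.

492.9 Hz

A–B: Beat frequency = 87/10 = 8.7 Hz.
B is above A, so f_B = 478.1 + 8.7 = 486.8 Hz.
C is above B, so f_C = 486.8 + 6.1 = 492.9 Hz.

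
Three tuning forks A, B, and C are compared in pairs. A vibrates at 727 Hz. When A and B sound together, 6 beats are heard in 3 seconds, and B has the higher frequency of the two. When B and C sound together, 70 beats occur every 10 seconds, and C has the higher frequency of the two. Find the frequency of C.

736 Hz

A–B: Beat frequency = 6/3 = 2 Hz.
B is above A, so f_B = 727 + 2 = 729 Hz.
B–C: Beat frequency = 70/10 = 7 Hz.
C is above B, so f_C = 729 + 7 = 736 Hz.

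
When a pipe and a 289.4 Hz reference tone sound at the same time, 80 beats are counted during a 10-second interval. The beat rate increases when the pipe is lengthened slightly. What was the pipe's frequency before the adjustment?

Beat frequency = 80/10 = 8 Hz.
|f − 289.4| = 8, so the pipe was at either 281.4 Hz or 297.4 Hz.
A longer pipe has a lower fundamental; the adjustment lowers the pipe's frequency.
The beat rate rose, so the adjustment moved the pipe further from 289.4 Hz — it was already below the reference.

281.4 Hz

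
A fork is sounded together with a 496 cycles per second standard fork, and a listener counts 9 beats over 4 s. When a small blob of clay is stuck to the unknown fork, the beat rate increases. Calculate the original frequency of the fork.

Beat frequency = 9/4 = 2.25 Hz.
|f − 496| = 2.25, so the fork was at either 493.75 Hz or 498.25 Hz.
Adding mass to a fork lowers its frequency; the adjustment lowers the fork's frequency.
The beat rate rose, so the adjustment moved the fork further from 496 Hz — it was already below the reference.

493.75 Hz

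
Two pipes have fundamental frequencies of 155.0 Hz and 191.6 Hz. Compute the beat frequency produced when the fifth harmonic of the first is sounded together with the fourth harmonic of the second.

Fifth harmonic of the first: 5·155.0 = 775.0 Hz.
Fourth harmonic of the second: 4·191.6 = 766.4 Hz.
f_beat = |775.0 − 766.4| = 8.6 Hz.

8.6 Hz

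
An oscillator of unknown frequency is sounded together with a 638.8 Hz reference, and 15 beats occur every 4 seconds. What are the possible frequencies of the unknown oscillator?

Beat frequency = 15/4 = 3.75 Hz.
|f − 638.8| = 3.75, so f = 638.8 ± 3.75.

635.05 Hz or 642.55 Hz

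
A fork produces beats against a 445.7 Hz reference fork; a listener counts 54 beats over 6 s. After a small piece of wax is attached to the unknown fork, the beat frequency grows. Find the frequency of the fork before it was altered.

436.7 Hz

Beat frequency = 54/6 = 9 Hz.
|f − 445.7| = 9, so the fork was at either 436.7 Hz or 454.7 Hz.
Loading a fork with wax lowers its frequency; the adjustment lowers the fork's frequency.
The beat rate rose, so the adjustment moved the fork further from 445.7 Hz — it was already below the reference.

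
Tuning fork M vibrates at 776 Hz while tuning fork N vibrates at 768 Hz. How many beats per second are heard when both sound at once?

8 Hz

f_beat = |f₁ − f₂|.
|776 − 768| = 8 Hz.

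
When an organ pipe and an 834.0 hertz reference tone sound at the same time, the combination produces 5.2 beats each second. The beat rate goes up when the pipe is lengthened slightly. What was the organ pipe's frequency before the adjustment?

|f − 834.0| = 5.2, so the organ pipe was at either 828.8 Hz or 839.2 Hz.
A longer pipe has a lower fundamental; the adjustment lowers the organ pipe's frequency.
The beat rate rose, so the adjustment moved the organ pipe further from 834.0 Hz — it was already below the reference.

828.8 Hz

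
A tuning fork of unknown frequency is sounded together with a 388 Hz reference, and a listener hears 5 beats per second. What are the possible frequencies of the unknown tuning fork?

|f − 388| = 5, so f = 388 ± 5.

383 Hz or 393 Hz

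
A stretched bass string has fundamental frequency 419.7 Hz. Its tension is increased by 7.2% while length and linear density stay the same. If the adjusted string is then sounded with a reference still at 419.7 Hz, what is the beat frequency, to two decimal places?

14.85 Hz

For a string, f ∝ √T, so the new frequency is 419.7·√1.072 = 434.5466 Hz.
f_beat = |434.5466 − 419.7| = 14.85 Hz.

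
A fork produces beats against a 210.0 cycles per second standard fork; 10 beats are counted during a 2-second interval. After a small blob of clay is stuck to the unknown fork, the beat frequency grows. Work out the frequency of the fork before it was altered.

205 Hz

Beat frequency = 10/2 = 5 Hz.
|f − 210.0| = 5, so the fork was at either 205 Hz or 215 Hz.
Adding mass to a fork lowers its frequency; the adjustment lowers the fork's frequency.
The beat rate rose, so the adjustment moved the fork further from 210.0 Hz — it was already below the reference.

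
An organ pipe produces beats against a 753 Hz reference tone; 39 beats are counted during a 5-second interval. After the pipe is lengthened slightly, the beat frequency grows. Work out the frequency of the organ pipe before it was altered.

Beat frequency = 39/5 = 7.8 Hz.
|f − 753| = 7.8, so the organ pipe was at either 745.2 Hz or 760.8 Hz.
A longer pipe has a lower fundamental; the adjustment lowers the organ pipe's frequency.
The beat rate rose, so the adjustment moved the organ pipe further from 753 Hz — it was already below the reference.

745.2 Hz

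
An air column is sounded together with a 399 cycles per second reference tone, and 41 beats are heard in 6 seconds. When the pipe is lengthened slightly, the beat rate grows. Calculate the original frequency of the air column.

Beat frequency = 41/6 = 6.8333 Hz.
|f − 399| = 6.8333, so the air column was at either 392.1667 Hz or 405.8333 Hz.
A longer pipe has a lower fundamental; the adjustment lowers the air column's frequency.
The beat rate rose, so the adjustment moved the air column further from 399 Hz — it was already below the reference.

392.1667 Hz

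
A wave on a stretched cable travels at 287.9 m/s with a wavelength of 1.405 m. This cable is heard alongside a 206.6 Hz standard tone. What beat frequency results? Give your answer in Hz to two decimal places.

1.69 Hz

Source frequency f = v/λ = 287.9/1.405 = 204.9110 Hz.
f_beat = |204.9110 − 206.6| = 1.69 Hz.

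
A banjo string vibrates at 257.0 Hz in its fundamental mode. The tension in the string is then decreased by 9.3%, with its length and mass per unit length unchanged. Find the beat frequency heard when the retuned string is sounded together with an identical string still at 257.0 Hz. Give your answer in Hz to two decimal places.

12.24 Hz

For a string, f ∝ √T, so the new frequency is 257.0·√0.907 = 244.7579 Hz.
f_beat = |244.7579 − 257.0| = 12.24 Hz.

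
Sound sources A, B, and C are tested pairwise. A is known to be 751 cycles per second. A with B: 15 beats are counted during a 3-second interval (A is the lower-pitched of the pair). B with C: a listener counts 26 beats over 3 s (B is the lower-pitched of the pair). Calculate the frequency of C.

764.6667 Hz

A–B: Beat frequency = 15/3 = 5 Hz.
B is above A, so f_B = 751 + 5 = 756 Hz.
B–C: Beat frequency = 26/3 = 8.6667 Hz.
C is above B, so f_C = 756 + 8.6667 = 764.6667 Hz.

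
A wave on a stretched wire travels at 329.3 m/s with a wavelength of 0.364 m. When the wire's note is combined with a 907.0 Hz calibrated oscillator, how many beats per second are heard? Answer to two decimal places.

2.33 Hz

Source frequency f = v/λ = 329.3/0.364 = 904.6703 Hz.
f_beat = |904.6703 − 907.0| = 2.33 Hz.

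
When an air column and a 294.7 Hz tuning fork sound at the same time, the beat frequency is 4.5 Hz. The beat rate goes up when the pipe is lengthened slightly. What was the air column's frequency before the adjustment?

290.2 Hz

|f − 294.7| = 4.5, so the air column was at either 290.2 Hz or 299.2 Hz.
A longer pipe has a lower fundamental; the adjustment lowers the air column's frequency.
The beat rate rose, so the adjustment moved the air column further from 294.7 Hz — it was already below the reference.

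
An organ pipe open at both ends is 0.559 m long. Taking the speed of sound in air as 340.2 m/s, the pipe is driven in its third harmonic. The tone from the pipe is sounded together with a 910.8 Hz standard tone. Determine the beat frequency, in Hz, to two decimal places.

2.08 Hz

Open pipe: f_n = n·v/(2L) = 3·340.2/(2·0.559) = 912.8801 Hz.
f_beat = |912.8801 − 910.8| = 2.08 Hz.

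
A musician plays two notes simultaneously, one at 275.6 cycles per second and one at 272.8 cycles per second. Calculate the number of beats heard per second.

2.8 Hz

f_beat = |f₁ − f₂|.
|275.6 − 272.8| = 2.8 Hz.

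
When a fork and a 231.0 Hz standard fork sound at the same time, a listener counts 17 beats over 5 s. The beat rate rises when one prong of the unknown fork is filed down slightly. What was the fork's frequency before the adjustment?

234.4 Hz

Beat frequency = 17/5 = 3.4 Hz.
|f − 231.0| = 3.4, so the fork was at either 227.6 Hz or 234.4 Hz.
Filing a prong removes mass and raises the fork's frequency; the adjustment raises the fork's frequency.
The beat rate rose, so the adjustment moved the fork further from 231.0 Hz — it was already above the reference.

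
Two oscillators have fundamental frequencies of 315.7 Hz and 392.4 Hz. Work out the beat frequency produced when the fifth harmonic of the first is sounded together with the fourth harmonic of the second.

Fifth harmonic of the first: 5·315.7 = 1578.5 Hz.
Fourth harmonic of the second: 4·392.4 = 1569.6 Hz.
f_beat = |1578.5 − 1569.6| = 8.9 Hz.

8.9 Hz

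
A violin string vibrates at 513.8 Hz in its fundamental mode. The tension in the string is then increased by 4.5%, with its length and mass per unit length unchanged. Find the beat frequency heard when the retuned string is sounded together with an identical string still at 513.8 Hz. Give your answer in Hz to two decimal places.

11.43 Hz

For a string, f ∝ √T, so the new frequency is 513.8·√1.045 = 525.2333 Hz.
f_beat = |525.2333 − 513.8| = 11.43 Hz.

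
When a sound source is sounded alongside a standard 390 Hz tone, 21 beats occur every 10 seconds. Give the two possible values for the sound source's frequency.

387.9 Hz or 392.1 Hz

Beat frequency = 21/10 = 2.1 Hz.
|f − 390| = 2.1, so f = 390 ± 2.1.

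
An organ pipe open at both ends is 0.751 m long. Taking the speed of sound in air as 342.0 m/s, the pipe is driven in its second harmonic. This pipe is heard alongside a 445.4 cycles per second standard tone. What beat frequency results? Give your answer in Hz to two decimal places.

9.99 Hz

Open pipe: f_n = n·v/(2L) = 2·342.0/(2·0.751) = 455.3928 Hz.
f_beat = |455.3928 − 445.4| = 9.99 Hz.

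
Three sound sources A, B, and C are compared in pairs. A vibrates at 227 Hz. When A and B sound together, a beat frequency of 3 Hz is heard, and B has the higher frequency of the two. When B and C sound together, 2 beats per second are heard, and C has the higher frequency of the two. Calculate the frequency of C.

232 Hz

B is above A, so f_B = 227 + 3 = 230 Hz.
C is above B, so f_C = 230 + 2 = 232 Hz.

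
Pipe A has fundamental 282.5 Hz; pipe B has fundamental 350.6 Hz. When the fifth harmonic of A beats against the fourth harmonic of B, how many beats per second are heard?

10.1 Hz

Fifth harmonic of the first: 5·282.5 = 1412.5 Hz.
Fourth harmonic of the second: 4·350.6 = 1402.4 Hz.
f_beat = |1412.5 − 1402.4| = 10.1 Hz.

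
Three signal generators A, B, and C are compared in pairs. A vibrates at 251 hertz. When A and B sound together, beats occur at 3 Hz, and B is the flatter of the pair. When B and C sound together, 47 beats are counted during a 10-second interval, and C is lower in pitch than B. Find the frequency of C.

B is below A, so f_B = 251 − 3 = 248 Hz.
B–C: Beat frequency = 47/10 = 4.7 Hz.
C is below B, so f_C = 248 − 4.7 = 243.3 Hz.

243.3 Hz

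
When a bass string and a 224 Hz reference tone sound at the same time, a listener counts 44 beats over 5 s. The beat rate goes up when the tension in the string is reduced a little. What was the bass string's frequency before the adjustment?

215.2 Hz

Beat frequency = 44/5 = 8.8 Hz.
|f − 224| = 8.8, so the bass string was at either 215.2 Hz or 232.8 Hz.
Lower tension means lower frequency; the adjustment lowers the bass string's frequency.
The beat rate rose, so the adjustment moved the bass string further from 224 Hz — it was already below the reference.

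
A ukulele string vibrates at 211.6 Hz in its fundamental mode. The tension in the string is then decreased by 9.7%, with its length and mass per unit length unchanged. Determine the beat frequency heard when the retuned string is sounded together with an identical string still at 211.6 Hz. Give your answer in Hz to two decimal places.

For a string, f ∝ √T, so the new frequency is 211.6·√0.903 = 201.0757 Hz.
f_beat = |201.0757 − 211.6| = 10.52 Hz.

10.52 Hz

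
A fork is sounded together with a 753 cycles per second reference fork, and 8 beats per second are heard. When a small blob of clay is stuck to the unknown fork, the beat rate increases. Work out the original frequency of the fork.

|f − 753| = 8, so the fork was at either 745 Hz or 761 Hz.
Adding mass to a fork lowers its frequency; the adjustment lowers the fork's frequency.
The beat rate rose, so the adjustment moved the fork further from 753 Hz — it was already below the reference.

745 Hz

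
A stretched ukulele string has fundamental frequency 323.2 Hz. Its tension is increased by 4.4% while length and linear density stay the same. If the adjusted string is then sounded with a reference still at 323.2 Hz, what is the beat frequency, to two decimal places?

7.03 Hz

For a string, f ∝ √T, so the new frequency is 323.2·√1.044 = 330.2339 Hz.
f_beat = |330.2339 − 323.2| = 7.03 Hz.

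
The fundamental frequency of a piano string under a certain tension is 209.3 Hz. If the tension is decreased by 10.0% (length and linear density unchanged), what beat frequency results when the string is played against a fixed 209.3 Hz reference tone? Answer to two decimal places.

10.74 Hz

For a string, f ∝ √T, so the new frequency is 209.3·√0.900 = 198.5594 Hz.
f_beat = |198.5594 − 209.3| = 10.74 Hz.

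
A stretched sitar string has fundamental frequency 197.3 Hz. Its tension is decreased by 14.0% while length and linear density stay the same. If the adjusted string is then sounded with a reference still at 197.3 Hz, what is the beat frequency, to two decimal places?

14.33 Hz

For a string, f ∝ √T, so the new frequency is 197.3·√0.860 = 182.9685 Hz.
f_beat = |182.9685 − 197.3| = 14.33 Hz.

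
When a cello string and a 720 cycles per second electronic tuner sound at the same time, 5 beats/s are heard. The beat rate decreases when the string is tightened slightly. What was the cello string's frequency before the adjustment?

715 Hz

|f − 720| = 5, so the cello string was at either 715 Hz or 725 Hz.
Increasing tension raises a string's frequency; the adjustment raises the cello string's frequency.
The beat rate fell, so the adjustment moved the cello string toward 720 Hz — it must have started below the reference.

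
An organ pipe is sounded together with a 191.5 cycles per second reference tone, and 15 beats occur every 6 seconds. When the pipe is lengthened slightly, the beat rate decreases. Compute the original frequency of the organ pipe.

194 Hz

Beat frequency = 15/6 = 2.5 Hz.
|f − 191.5| = 2.5, so the organ pipe was at either 189 Hz or 194 Hz.
A longer pipe has a lower fundamental; the adjustment lowers the organ pipe's frequency.
The beat rate fell, so the adjustment moved the organ pipe toward 191.5 Hz — it must have started above the reference.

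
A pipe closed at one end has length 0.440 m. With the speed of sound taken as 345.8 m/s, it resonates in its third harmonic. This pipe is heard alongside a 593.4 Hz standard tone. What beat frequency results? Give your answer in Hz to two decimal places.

3.97 Hz

Closed pipe (odd harmonics): f_n = n·v/(4L) = 3·345.8/(4·0.440) = 589.4318 Hz.
f_beat = |589.4318 − 593.4| = 3.97 Hz.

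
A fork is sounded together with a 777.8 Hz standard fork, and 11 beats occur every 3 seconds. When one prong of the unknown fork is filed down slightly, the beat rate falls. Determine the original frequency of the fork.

Beat frequency = 11/3 = 3.6667 Hz.
|f − 777.8| = 3.6667, so the fork was at either 774.1333 Hz or 781.4667 Hz.
Filing a prong removes mass and raises the fork's frequency; the adjustment raises the fork's frequency.
The beat rate fell, so the adjustment moved the fork toward 777.8 Hz — it must have started below the reference.

774.1333 Hz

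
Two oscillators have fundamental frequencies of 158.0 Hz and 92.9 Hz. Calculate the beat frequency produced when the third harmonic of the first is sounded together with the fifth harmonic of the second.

Third harmonic of the first: 3·158.0 = 474.0 Hz.
Fifth harmonic of the second: 5·92.9 = 464.5 Hz.
f_beat = |474.0 − 464.5| = 9.5 Hz.

9.5 Hz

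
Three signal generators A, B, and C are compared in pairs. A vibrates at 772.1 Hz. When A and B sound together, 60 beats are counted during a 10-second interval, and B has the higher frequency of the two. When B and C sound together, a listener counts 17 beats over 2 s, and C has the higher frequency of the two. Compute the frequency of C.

A–B: Beat frequency = 60/10 = 6 Hz.
B is above A, so f_B = 772.1 + 6 = 778.1 Hz.
B–C: Beat frequency = 17/2 = 8.5 Hz.
C is above B, so f_C = 778.1 + 8.5 = 786.6 Hz.

786.6 Hz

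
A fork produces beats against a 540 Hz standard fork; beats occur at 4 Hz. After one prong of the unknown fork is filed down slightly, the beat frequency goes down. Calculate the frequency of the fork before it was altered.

|f − 540| = 4, so the fork was at either 536 Hz or 544 Hz.
Filing a prong removes mass and raises the fork's frequency; the adjustment raises the fork's frequency.
The beat rate fell, so the adjustment moved the fork toward 540 Hz — it must have started below the reference.

536 Hz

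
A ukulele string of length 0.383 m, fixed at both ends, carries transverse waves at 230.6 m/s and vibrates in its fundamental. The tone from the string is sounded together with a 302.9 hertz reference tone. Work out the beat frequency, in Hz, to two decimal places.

1.86 Hz

For a string fixed at both ends, f_n = n·v/(2L) = 1·230.6/(2·0.383) = 301.0444 Hz.
f_beat = |301.0444 − 302.9| = 1.86 Hz.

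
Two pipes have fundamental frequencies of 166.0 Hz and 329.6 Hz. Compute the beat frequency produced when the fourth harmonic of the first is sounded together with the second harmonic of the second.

4.8 Hz

Fourth harmonic of the first: 4·166.0 = 664.0 Hz.
Second harmonic of the second: 2·329.6 = 659.2 Hz.
f_beat = |664.0 − 659.2| = 4.8 Hz.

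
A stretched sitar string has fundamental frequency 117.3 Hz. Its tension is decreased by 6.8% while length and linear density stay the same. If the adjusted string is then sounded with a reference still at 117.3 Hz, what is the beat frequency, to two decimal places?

For a string, f ∝ √T, so the new frequency is 117.3·√0.932 = 113.2416 Hz.
f_beat = |113.2416 − 117.3| = 4.06 Hz.

4.06 Hz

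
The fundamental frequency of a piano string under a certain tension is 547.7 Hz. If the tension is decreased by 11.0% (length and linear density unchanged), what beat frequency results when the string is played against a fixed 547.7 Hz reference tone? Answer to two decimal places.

31.00 Hz

For a string, f ∝ √T, so the new frequency is 547.7·√0.890 = 516.6991 Hz.
f_beat = |516.6991 − 547.7| = 31.00 Hz.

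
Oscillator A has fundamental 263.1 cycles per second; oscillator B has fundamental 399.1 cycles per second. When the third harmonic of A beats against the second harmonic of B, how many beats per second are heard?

8.9 Hz

Third harmonic of the first: 3·263.1 = 789.3 Hz.
Second harmonic of the second: 2·399.1 = 798.2 Hz.
f_beat = |789.3 − 798.2| = 8.9 Hz.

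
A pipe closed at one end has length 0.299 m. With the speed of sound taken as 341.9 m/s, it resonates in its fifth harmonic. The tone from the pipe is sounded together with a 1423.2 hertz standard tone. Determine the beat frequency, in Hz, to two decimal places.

Closed pipe (odd harmonics): f_n = n·v/(4L) = 5·341.9/(4·0.299) = 1429.3478 Hz.
f_beat = |1429.3478 − 1423.2| = 6.15 Hz.

6.15 Hz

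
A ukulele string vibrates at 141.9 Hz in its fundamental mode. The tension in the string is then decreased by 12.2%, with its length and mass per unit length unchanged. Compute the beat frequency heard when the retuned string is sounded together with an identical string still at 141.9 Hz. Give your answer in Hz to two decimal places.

For a string, f ∝ √T, so the new frequency is 141.9·√0.878 = 132.9626 Hz.
f_beat = |132.9626 − 141.9| = 8.94 Hz.

8.94 Hz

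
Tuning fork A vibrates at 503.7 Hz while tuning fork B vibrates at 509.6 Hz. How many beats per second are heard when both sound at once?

5.9 Hz

f_beat = |f₁ − f₂|.
|503.7 − 509.6| = 5.9 Hz.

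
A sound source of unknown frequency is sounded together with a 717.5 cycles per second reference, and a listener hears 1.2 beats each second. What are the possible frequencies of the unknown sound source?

716.3 Hz or 718.7 Hz

|f − 717.5| = 1.2, so f = 717.5 ± 1.2.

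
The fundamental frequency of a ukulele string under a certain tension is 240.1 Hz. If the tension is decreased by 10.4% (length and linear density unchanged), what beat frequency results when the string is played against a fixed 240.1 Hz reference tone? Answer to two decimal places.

For a string, f ∝ √T, so the new frequency is 240.1·√0.896 = 227.2721 Hz.
f_beat = |227.2721 − 240.1| = 12.83 Hz.

12.83 Hz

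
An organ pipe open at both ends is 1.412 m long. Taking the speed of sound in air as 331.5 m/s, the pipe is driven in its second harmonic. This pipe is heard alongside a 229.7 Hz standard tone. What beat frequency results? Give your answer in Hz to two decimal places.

Open pipe: f_n = n·v/(2L) = 2·331.5/(2·1.412) = 234.7734 Hz.
f_beat = |234.7734 − 229.7| = 5.07 Hz.

5.07 Hz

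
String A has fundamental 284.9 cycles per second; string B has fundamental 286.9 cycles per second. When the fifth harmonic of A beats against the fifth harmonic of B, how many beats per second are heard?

10.0 Hz

Fifth harmonic of the first: 5·284.9 = 1424.5 Hz.
Fifth harmonic of the second: 5·286.9 = 1434.5 Hz.
f_beat = |1424.5 − 1434.5| = 10.0 Hz.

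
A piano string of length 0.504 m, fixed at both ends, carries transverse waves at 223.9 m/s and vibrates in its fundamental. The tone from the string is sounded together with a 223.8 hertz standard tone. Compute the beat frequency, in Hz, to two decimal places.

For a string fixed at both ends, f_n = n·v/(2L) = 1·223.9/(2·0.504) = 222.1230 Hz.
f_beat = |222.1230 − 223.8| = 1.68 Hz.

1.68 Hz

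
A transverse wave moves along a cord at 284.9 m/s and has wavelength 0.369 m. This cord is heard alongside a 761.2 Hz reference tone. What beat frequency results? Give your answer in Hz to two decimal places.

Source frequency f = v/λ = 284.9/0.369 = 772.0867 Hz.
f_beat = |772.0867 − 761.2| = 10.89 Hz.

10.89 Hz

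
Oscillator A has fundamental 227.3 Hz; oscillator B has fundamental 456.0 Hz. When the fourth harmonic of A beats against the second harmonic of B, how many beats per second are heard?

2.8 Hz

Fourth harmonic of the first: 4·227.3 = 909.2 Hz.
Second harmonic of the second: 2·456.0 = 912.0 Hz.
f_beat = |909.2 − 912.0| = 2.8 Hz.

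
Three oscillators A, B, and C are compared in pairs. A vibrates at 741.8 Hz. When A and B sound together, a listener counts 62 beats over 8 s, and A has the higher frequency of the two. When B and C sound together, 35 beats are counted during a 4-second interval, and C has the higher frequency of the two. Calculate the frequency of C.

A–B: Beat frequency = 62/8 = 7.75 Hz.
B is below A, so f_B = 741.8 − 7.75 = 734.05 Hz.
B–C: Beat frequency = 35/4 = 8.75 Hz.
C is above B, so f_C = 734.05 + 8.75 = 742.8 Hz.

742.8 Hz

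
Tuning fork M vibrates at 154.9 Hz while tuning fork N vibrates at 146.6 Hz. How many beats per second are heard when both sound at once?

The beat frequency equals the magnitude of the frequency difference.
|154.9 − 146.6| = 8.3 Hz.

8.3 Hz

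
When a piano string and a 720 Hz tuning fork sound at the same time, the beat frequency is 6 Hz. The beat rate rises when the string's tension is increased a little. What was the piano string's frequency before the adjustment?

|f − 720| = 6, so the piano string was at either 714 Hz or 726 Hz.
Higher tension means higher frequency; the adjustment raises the piano string's frequency.
The beat rate rose, so the adjustment moved the piano string further from 720 Hz — it was already above the reference.

726 Hz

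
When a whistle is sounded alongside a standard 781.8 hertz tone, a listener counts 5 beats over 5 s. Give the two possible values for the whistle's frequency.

780.8 Hz or 782.8 Hz

Beat frequency = 5/5 = 1 Hz.
|f − 781.8| = 1, so f = 781.8 ± 1.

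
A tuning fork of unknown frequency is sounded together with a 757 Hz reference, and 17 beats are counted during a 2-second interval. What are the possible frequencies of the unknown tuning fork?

Beat frequency = 17/2 = 8.5 Hz.
|f − 757| = 8.5, so f = 757 ± 8.5.

748.5 Hz or 765.5 Hz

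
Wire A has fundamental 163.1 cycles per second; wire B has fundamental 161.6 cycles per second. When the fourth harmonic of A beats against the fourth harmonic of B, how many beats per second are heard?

6.0 Hz

Fourth harmonic of the first: 4·163.1 = 652.4 Hz.
Fourth harmonic of the second: 4·161.6 = 646.4 Hz.
f_beat = |652.4 − 646.4| = 6.0 Hz.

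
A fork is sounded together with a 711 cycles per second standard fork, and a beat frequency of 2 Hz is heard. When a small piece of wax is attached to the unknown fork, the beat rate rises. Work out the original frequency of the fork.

|f − 711| = 2, so the fork was at either 709 Hz or 713 Hz.
Loading a fork with wax lowers its frequency; the adjustment lowers the fork's frequency.
The beat rate rose, so the adjustment moved the fork further from 711 Hz — it was already below the reference.

709 Hz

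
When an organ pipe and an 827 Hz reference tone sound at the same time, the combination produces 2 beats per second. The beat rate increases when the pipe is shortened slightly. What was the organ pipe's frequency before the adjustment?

829 Hz

|f − 827| = 2, so the organ pipe was at either 825 Hz or 829 Hz.
A shorter pipe has a higher fundamental; the adjustment raises the organ pipe's frequency.
The beat rate rose, so the adjustment moved the organ pipe further from 827 Hz — it was already above the reference.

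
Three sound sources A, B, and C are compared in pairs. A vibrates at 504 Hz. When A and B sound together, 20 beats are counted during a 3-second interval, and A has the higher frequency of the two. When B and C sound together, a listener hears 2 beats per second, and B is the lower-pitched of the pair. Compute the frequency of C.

499.3333 Hz

A–B: Beat frequency = 20/3 = 6.6667 Hz.
B is below A, so f_B = 504 − 6.6667 = 497.3333 Hz.
C is above B, so f_C = 497.3333 + 2 = 499.3333 Hz.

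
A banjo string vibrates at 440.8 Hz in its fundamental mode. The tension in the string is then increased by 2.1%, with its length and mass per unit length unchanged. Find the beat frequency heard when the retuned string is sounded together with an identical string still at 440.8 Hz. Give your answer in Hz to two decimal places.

4.60 Hz

For a string, f ∝ √T, so the new frequency is 440.8·√1.021 = 445.4044 Hz.
f_beat = |445.4044 − 440.8| = 4.60 Hz.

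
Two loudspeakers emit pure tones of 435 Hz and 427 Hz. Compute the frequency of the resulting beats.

f_beat = |f₁ − f₂|.
|435 − 427| = 8 Hz.

8 Hz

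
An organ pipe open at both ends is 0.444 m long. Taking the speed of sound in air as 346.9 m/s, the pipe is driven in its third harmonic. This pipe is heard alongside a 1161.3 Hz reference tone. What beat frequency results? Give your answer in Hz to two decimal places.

10.66 Hz

Open pipe: f_n = n·v/(2L) = 3·346.9/(2·0.444) = 1171.9595 Hz.
f_beat = |1171.9595 − 1161.3| = 10.66 Hz.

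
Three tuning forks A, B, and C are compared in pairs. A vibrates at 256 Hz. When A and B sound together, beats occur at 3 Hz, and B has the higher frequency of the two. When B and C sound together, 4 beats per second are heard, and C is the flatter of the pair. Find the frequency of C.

255 Hz

B is above A, so f_B = 256 + 3 = 259 Hz.
C is below B, so f_C = 259 − 4 = 255 Hz.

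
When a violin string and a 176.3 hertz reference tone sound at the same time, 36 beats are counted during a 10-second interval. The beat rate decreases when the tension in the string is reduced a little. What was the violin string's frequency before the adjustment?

179.9 Hz

Beat frequency = 36/10 = 3.6 Hz.
|f − 176.3| = 3.6, so the violin string was at either 172.7 Hz or 179.9 Hz.
Lower tension means lower frequency; the adjustment lowers the violin string's frequency.
The beat rate fell, so the adjustment moved the violin string toward 176.3 Hz — it must have started above the reference.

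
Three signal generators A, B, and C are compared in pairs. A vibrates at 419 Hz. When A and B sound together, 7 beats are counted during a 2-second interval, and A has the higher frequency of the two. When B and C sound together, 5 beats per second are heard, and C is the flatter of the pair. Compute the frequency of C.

410.5 Hz

A–B: Beat frequency = 7/2 = 3.5 Hz.
B is below A, so f_B = 419 − 3.5 = 415.5 Hz.
C is below B, so f_C = 415.5 − 5 = 410.5 Hz.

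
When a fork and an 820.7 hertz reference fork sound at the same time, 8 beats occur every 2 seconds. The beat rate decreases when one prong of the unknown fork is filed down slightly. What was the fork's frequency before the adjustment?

Beat frequency = 8/2 = 4 Hz.
|f − 820.7| = 4, so the fork was at either 816.7 Hz or 824.7 Hz.
Filing a prong removes mass and raises the fork's frequency; the adjustment raises the fork's frequency.
The beat rate fell, so the adjustment moved the fork toward 820.7 Hz — it must have started below the reference.

816.7 Hz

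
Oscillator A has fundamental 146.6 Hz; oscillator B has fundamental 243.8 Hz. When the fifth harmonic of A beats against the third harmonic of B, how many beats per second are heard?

1.6 Hz

Fifth harmonic of the first: 5·146.6 = 733.0 Hz.
Third harmonic of the second: 3·243.8 = 731.4 Hz.
f_beat = |733.0 − 731.4| = 1.6 Hz.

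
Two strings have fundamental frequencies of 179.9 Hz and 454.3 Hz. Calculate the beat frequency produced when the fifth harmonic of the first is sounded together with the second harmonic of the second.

Fifth harmonic of the first: 5·179.9 = 899.5 Hz.
Second harmonic of the second: 2·454.3 = 908.6 Hz.
f_beat = |899.5 − 908.6| = 9.1 Hz.

9.1 Hz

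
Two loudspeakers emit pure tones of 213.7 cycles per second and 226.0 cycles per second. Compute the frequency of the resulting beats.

12.3 Hz

Beats arise from superposition of two nearby frequencies; the beat rate is |f₁ − f₂|.
|213.7 − 226.0| = 12.3 Hz.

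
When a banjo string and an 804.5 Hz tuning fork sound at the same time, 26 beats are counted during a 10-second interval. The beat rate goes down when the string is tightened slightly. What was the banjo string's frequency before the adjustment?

801.9 Hz

Beat frequency = 26/10 = 2.6 Hz.
|f − 804.5| = 2.6, so the banjo string was at either 801.9 Hz or 807.1 Hz.
Increasing tension raises a string's frequency; the adjustment raises the banjo string's frequency.
The beat rate fell, so the adjustment moved the banjo string toward 804.5 Hz — it must have started below the reference.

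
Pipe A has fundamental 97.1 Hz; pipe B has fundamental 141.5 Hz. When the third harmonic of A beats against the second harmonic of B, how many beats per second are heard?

Third harmonic of the first: 3·97.1 = 291.3 Hz.
Second harmonic of the second: 2·141.5 = 283.0 Hz.
f_beat = |291.3 − 283.0| = 8.3 Hz.

8.3 Hz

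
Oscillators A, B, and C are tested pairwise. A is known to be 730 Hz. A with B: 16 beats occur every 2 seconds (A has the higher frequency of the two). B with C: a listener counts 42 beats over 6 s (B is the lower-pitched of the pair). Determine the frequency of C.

A–B: Beat frequency = 16/2 = 8 Hz.
B is below A, so f_B = 730 − 8 = 722 Hz.
B–C: Beat frequency = 42/6 = 7 Hz.
C is above B, so f_C = 722 + 7 = 729 Hz.

729 Hz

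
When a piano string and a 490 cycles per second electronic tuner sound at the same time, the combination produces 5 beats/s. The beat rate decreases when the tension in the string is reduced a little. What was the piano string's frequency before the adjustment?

495 Hz

|f − 490| = 5, so the piano string was at either 485 Hz or 495 Hz.
Lower tension means lower frequency; the adjustment lowers the piano string's frequency.
The beat rate fell, so the adjustment moved the piano string toward 490 Hz — it must have started above the reference.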